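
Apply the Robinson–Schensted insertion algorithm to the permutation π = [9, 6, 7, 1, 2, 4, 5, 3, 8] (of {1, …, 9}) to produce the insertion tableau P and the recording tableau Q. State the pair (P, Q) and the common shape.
P = [1, 2, 3, 5, 8] / [4, 7] / [6] / [9];  Q = [1, 3, 6, 7, 9] / [2, 5] / [4] / [8];  common shape = (5, 2, 1, 1)

Row-insert the values π_1, π_2, … into P one at a time, bumping the leftmost entry strictly greater than the inserted value down to the next row. The recording tableau Q records, in position (i, j), the step at which that cell was added to P.
  Insert 9 (step 1): P = [9];  Q = [1]
  Insert 6 (step 2): P = [6] / [9];  Q = [1] / [2]
  Insert 7 (step 3): P = [6, 7] / [9];  Q = [1, 3] / [2]
  Insert 1 (step 4): P = [1, 7] / [6] / [9];  Q = [1, 3] / [2] / [4]
  Insert 2 (step 5): P = [1, 2] / [6, 7] / [9];  Q = [1, 3] / [2, 5] / [4]
  Insert 4 (step 6): P = [1, 2, 4] / [6, 7] / [9];  Q = [1, 3, 6] / [2, 5] / [4]
  Insert 5 (step 7): P = [1, 2, 4, 5] / [6, 7] / [9];  Q = [1, 3, 6, 7] / [2, 5] / [4]
  Insert 3 (step 8): P = [1, 2, 3, 5] / [4, 7] / [6] / [9];  Q = [1, 3, 6, 7] / [2, 5] / [4] / [8]
  Insert 8 (step 9): P = [1, 2, 3, 5, 8] / [4, 7] / [6] / [9];  Q = [1, 3, 6, 7, 9] / [2, 5] / [4] / [8]
Final shape: (5, 2, 1, 1).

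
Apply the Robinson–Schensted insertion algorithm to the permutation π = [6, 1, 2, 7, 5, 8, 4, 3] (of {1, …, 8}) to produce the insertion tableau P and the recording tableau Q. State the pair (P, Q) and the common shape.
P = [1, 2, 3, 8] / [4, 7] / [5] / [6];  Q = [1, 3, 4, 6] / [2, 5] / [7] / [8];  common shape = (4, 2, 1, 1)

Row-insert the values π_1, π_2, … into P one at a time, bumping the leftmost entry strictly greater than the inserted value down to the next row. The recording tableau Q records, in position (i, j), the step at which that cell was added to P.
  Insert 6 (step 1): P = [6];  Q = [1]
  Insert 1 (step 2): P = [1] / [6];  Q = [1] / [2]
  Insert 2 (step 3): P = [1, 2] / [6];  Q = [1, 3] / [2]
  Insert 7 (step 4): P = [1, 2, 7] / [6];  Q = [1, 3, 4] / [2]
  Insert 5 (step 5): P = [1, 2, 5] / [6, 7];  Q = [1, 3, 4] / [2, 5]
  Insert 8 (step 6): P = [1, 2, 5, 8] / [6, 7];  Q = [1, 3, 4, 6] / [2, 5]
  Insert 4 (step 7): P = [1, 2, 4, 8] / [5, 7] / [6];  Q = [1, 3, 4, 6] / [2, 5] / [7]
  Insert 3 (step 8): P = [1, 2, 3, 8] / [4, 7] / [5] / [6];  Q = [1, 3, 4, 6] / [2, 5] / [7] / [8]
Final shape: (4, 2, 1, 1).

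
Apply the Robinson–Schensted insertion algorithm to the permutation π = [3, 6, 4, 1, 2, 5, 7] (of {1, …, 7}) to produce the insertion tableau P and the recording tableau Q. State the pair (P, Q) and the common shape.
P = [1, 2, 5, 7] / [3, 4] / [6];  Q = [1, 2, 6, 7] / [3, 5] / [4];  common shape = (4, 2, 1)

Row-insert the values π_1, π_2, … into P one at a time, bumping the leftmost entry strictly greater than the inserted value down to the next row. The recording tableau Q records, in position (i, j), the step at which that cell was added to P.
  Insert 3 (step 1): P = [3];  Q = [1]
  Insert 6 (step 2): P = [3, 6];  Q = [1, 2]
  Insert 4 (step 3): P = [3, 4] / [6];  Q = [1, 2] / [3]
  Insert 1 (step 4): P = [1, 4] / [3] / [6];  Q = [1, 2] / [3] / [4]
  Insert 2 (step 5): P = [1, 2] / [3, 4] / [6];  Q = [1, 2] / [3, 5] / [4]
  Insert 5 (step 6): P = [1, 2, 5] / [3, 4] / [6];  Q = [1, 2, 6] / [3, 5] / [4]
  Insert 7 (step 7): P = [1, 2, 5, 7] / [3, 4] / [6];  Q = [1, 2, 6, 7] / [3, 5] / [4]
Final shape: (4, 2, 1).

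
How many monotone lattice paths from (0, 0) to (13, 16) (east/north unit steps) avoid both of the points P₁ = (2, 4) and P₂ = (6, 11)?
Number of paths = 41701353

Inclusion–exclusion. Total paths: C(29, 13) = 67863915. Through P₁: C(6, 2)·C(23, 11) = 20281170. Through P₂: C(17, 6)·C(12, 7) = 9801792. Since P₁ is strictly southwest of P₂, a monotone path through both must visit P₁ then P₂; paths through both = C(6, 2)·C(11, 4)·C(12, 7) = 3920400. Avoid both = 67863915 − 20281170 − 9801792 + 3920400 = 41701353.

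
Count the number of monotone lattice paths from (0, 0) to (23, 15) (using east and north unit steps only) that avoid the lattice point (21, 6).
Number of paths = 15455006010

Total paths from (0, 0) to (23, 15): C(38, 23) = 15471286560. Paths through (21, 6): (paths (0, 0) → (21, 6)) × (paths (21, 6) → (23, 15)) = C(27, 21) · C(11, 2) = 296010 · 55 = 16280550. Avoidance count = 15471286560 − 16280550 = 15455006010.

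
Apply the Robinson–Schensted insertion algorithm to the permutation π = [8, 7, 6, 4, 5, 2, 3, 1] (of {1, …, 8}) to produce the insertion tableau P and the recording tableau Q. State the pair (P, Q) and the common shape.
P = [1, 3] / [2, 5] / [4] / [6] / [7] / [8];  Q = [1, 5] / [2, 7] / [3] / [4] / [6] / [8];  common shape = (2, 2, 1, 1, 1, 1)

Row-insert the values π_1, π_2, … into P one at a time, bumping the leftmost entry strictly greater than the inserted value down to the next row. The recording tableau Q records, in position (i, j), the step at which that cell was added to P.
  Insert 8 (step 1): P = [8];  Q = [1]
  Insert 7 (step 2): P = [7] / [8];  Q = [1] / [2]
  Insert 6 (step 3): P = [6] / [7] / [8];  Q = [1] / [2] / [3]
  Insert 4 (step 4): P = [4] / [6] / [7] / [8];  Q = [1] / [2] / [3] / [4]
  Insert 5 (step 5): P = [4, 5] / [6] / [7] / [8];  Q = [1, 5] / [2] / [3] / [4]
  Insert 2 (step 6): P = [2, 5] / [4] / [6] / [7] / [8];  Q = [1, 5] / [2] / [3] / [4] / [6]
  Insert 3 (step 7): P = [2, 3] / [4, 5] / [6] / [7] / [8];  Q = [1, 5] / [2, 7] / [3] / [4] / [6]
  Insert 1 (step 8): P = [1, 3] / [2, 5] / [4] / [6] / [7] / [8];  Q = [1, 5] / [2, 7] / [3] / [4] / [6] / [8]
Final shape: (2, 2, 1, 1, 1, 1).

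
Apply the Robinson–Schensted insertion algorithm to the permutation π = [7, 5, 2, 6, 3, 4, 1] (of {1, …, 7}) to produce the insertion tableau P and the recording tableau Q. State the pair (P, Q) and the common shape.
P = [1, 3, 4] / [2, 6] / [5] / [7];  Q = [1, 4, 6] / [2, 5] / [3] / [7];  common shape = (3, 2, 1, 1)

Row-insert the values π_1, π_2, … into P one at a time, bumping the leftmost entry strictly greater than the inserted value down to the next row. The recording tableau Q records, in position (i, j), the step at which that cell was added to P.
  Insert 7 (step 1): P = [7];  Q = [1]
  Insert 5 (step 2): P = [5] / [7];  Q = [1] / [2]
  Insert 2 (step 3): P = [2] / [5] / [7];  Q = [1] / [2] / [3]
  Insert 6 (step 4): P = [2, 6] / [5] / [7];  Q = [1, 4] / [2] / [3]
  Insert 3 (step 5): P = [2, 3] / [5, 6] / [7];  Q = [1, 4] / [2, 5] / [3]
  Insert 4 (step 6): P = [2, 3, 4] / [5, 6] / [7];  Q = [1, 4, 6] / [2, 5] / [3]
  Insert 1 (step 7): P = [1, 3, 4] / [2, 6] / [5] / [7];  Q = [1, 4, 6] / [2, 5] / [3] / [7]
Final shape: (3, 2, 1, 1).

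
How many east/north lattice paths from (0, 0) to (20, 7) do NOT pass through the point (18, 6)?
Number of paths = 484242

Total paths from (0, 0) to (20, 7): C(27, 20) = 888030. Paths through (18, 6): (paths (0, 0) → (18, 6)) × (paths (18, 6) → (20, 7)) = C(24, 18) · C(3, 2) = 134596 · 3 = 403788. Avoidance count = 888030 − 403788 = 484242.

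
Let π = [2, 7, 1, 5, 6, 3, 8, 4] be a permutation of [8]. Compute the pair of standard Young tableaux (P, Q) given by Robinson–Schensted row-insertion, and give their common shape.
P = [1, 3, 4, 8] / [2, 5, 6] / [7];  Q = [1, 2, 5, 7] / [3, 4, 8] / [6];  common shape = (4, 3, 1)

Row-insert the values π_1, π_2, … into P one at a time, bumping the leftmost entry strictly greater than the inserted value down to the next row. The recording tableau Q records, in position (i, j), the step at which that cell was added to P.
  Insert 2 (step 1): P = [2];  Q = [1]
  Insert 7 (step 2): P = [2, 7];  Q = [1, 2]
  Insert 1 (step 3): P = [1, 7] / [2];  Q = [1, 2] / [3]
  Insert 5 (step 4): P = [1, 5] / [2, 7];  Q = [1, 2] / [3, 4]
  Insert 6 (step 5): P = [1, 5, 6] / [2, 7];  Q = [1, 2, 5] / [3, 4]
  Insert 3 (step 6): P = [1, 3, 6] / [2, 5] / [7];  Q = [1, 2, 5] / [3, 4] / [6]
  Insert 8 (step 7): P = [1, 3, 6, 8] / [2, 5] / [7];  Q = [1, 2, 5, 7] / [3, 4] / [6]
  Insert 4 (step 8): P = [1, 3, 4, 8] / [2, 5, 6] / [7];  Q = [1, 2, 5, 7] / [3, 4, 8] / [6]
Final shape: (4, 3, 1).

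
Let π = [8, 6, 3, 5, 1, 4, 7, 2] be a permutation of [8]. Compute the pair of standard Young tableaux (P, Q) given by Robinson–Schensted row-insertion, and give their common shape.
P = [1, 2, 7] / [3, 4] / [5] / [6] / [8];  Q = [1, 4, 7] / [2, 6] / [3] / [5] / [8];  common shape = (3, 2, 1, 1, 1)

Row-insert the values π_1, π_2, … into P one at a time, bumping the leftmost entry strictly greater than the inserted value down to the next row. The recording tableau Q records, in position (i, j), the step at which that cell was added to P.
  Insert 8 (step 1): P = [8];  Q = [1]
  Insert 6 (step 2): P = [6] / [8];  Q = [1] / [2]
  Insert 3 (step 3): P = [3] / [6] / [8];  Q = [1] / [2] / [3]
  Insert 5 (step 4): P = [3, 5] / [6] / [8];  Q = [1, 4] / [2] / [3]
  Insert 1 (step 5): P = [1, 5] / [3] / [6] / [8];  Q = [1, 4] / [2] / [3] / [5]
  Insert 4 (step 6): P = [1, 4] / [3, 5] / [6] / [8];  Q = [1, 4] / [2, 6] / [3] / [5]
  Insert 7 (step 7): P = [1, 4, 7] / [3, 5] / [6] / [8];  Q = [1, 4, 7] / [2, 6] / [3] / [5]
  Insert 2 (step 8): P = [1, 2, 7] / [3, 4] / [5] / [6] / [8];  Q = [1, 4, 7] / [2, 6] / [3] / [5] / [8]
Final shape: (3, 2, 1, 1, 1).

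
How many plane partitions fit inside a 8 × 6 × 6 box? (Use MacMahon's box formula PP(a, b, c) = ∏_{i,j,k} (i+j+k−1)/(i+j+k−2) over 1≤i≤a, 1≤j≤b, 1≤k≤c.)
PP(8, 6, 6) = 469699956117392

Evaluate the triple product over i = 1..8, j = 1..6, k = 1..6. The factors are (2/1) · (3/2) · (4/3) · (5/4) · (6/5) · (7/6) · (3/2) · (4/3) · … (288 factors total). The numerators and denominators telescope so the product is an integer; carrying out the multiplication exactly gives PP(8, 6, 6) = 469699956117392.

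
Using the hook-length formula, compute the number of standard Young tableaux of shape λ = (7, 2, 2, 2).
# SYT of shape (7, 2, 2, 2) = 4004

Hook-length formula: f^λ = n! / Π hook(c), product over all cells c of the Young diagram. For λ = (7, 2, 2, 2), n = 13 boxes. Hook lengths by row (left-to-right, top-to-bottom): [10, 9, 5, 4, 3, 2, 1]; [4, 3]; [3, 2]; [2, 1]. Product of hooks = 1555200. So f^λ = 13! / 1555200 = 6227020800 / 1555200 = 4004.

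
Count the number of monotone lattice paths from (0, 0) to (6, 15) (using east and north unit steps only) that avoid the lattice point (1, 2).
Number of paths = 28560

Total paths from (0, 0) to (6, 15): C(21, 6) = 54264. Paths through (1, 2): (paths (0, 0) → (1, 2)) × (paths (1, 2) → (6, 15)) = C(3, 1) · C(18, 5) = 3 · 8568 = 25704. Avoidance count = 54264 − 25704 = 28560.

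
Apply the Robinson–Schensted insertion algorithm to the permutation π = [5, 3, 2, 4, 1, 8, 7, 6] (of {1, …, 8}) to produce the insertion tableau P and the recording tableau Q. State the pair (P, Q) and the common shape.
P = [1, 4, 6] / [2, 7] / [3, 8] / [5];  Q = [1, 4, 6] / [2, 7] / [3, 8] / [5];  common shape = (3, 2, 2, 1)

Row-insert the values π_1, π_2, … into P one at a time, bumping the leftmost entry strictly greater than the inserted value down to the next row. The recording tableau Q records, in position (i, j), the step at which that cell was added to P.
  Insert 5 (step 1): P = [5];  Q = [1]
  Insert 3 (step 2): P = [3] / [5];  Q = [1] / [2]
  Insert 2 (step 3): P = [2] / [3] / [5];  Q = [1] / [2] / [3]
  Insert 4 (step 4): P = [2, 4] / [3] / [5];  Q = [1, 4] / [2] / [3]
  Insert 1 (step 5): P = [1, 4] / [2] / [3] / [5];  Q = [1, 4] / [2] / [3] / [5]
  Insert 8 (step 6): P = [1, 4, 8] / [2] / [3] / [5];  Q = [1, 4, 6] / [2] / [3] / [5]
  Insert 7 (step 7): P = [1, 4, 7] / [2, 8] / [3] / [5];  Q = [1, 4, 6] / [2, 7] / [3] / [5]
  Insert 6 (step 8): P = [1, 4, 6] / [2, 7] / [3, 8] / [5];  Q = [1, 4, 6] / [2, 7] / [3, 8] / [5]
Final shape: (3, 2, 2, 1).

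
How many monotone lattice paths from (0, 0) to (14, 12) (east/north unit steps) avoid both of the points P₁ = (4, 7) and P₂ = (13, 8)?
Number of paths = 7665760

Inclusion–exclusion. Total paths: C(26, 14) = 9657700. Through P₁: C(11, 4)·C(15, 10) = 990990. Through P₂: C(21, 13)·C(5, 1) = 1017450. Since P₁ is strictly southwest of P₂, a monotone path through both must visit P₁ then P₂; paths through both = C(11, 4)·C(10, 9)·C(5, 1) = 16500. Avoid both = 9657700 − 990990 − 1017450 + 16500 = 7665760.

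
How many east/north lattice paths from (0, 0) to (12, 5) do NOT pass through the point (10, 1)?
Number of paths = 6023

Total paths from (0, 0) to (12, 5): C(17, 12) = 6188. Paths through (10, 1): (paths (0, 0) → (10, 1)) × (paths (10, 1) → (12, 5)) = C(11, 10) · C(6, 2) = 11 · 15 = 165. Avoidance count = 6188 − 165 = 6023.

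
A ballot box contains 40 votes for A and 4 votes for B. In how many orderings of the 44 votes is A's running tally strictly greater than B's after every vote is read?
Strict-lead orderings = 111069

Total orderings of the 44 votes with 40 for A: C(44, 40) = 135751. By the Bertrand ballot formula (Cycle Lemma / reflection principle), the number of orderings in which A is strictly ahead of B throughout is (p − q)/(p + q) · C(p + q, p) = (40 − 4)/(40 + 4) · 135751 = 111069.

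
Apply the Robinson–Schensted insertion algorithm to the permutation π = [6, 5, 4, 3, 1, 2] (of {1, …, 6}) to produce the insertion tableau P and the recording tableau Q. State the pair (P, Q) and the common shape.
P = [1, 2] / [3] / [4] / [5] / [6];  Q = [1, 6] / [2] / [3] / [4] / [5];  common shape = (2, 1, 1, 1, 1)

Row-insert the values π_1, π_2, … into P one at a time, bumping the leftmost entry strictly greater than the inserted value down to the next row. The recording tableau Q records, in position (i, j), the step at which that cell was added to P.
  Insert 6 (step 1): P = [6];  Q = [1]
  Insert 5 (step 2): P = [5] / [6];  Q = [1] / [2]
  Insert 4 (step 3): P = [4] / [5] / [6];  Q = [1] / [2] / [3]
  Insert 3 (step 4): P = [3] / [4] / [5] / [6];  Q = [1] / [2] / [3] / [4]
  Insert 1 (step 5): P = [1] / [3] / [4] / [5] / [6];  Q = [1] / [2] / [3] / [4] / [5]
  Insert 2 (step 6): P = [1, 2] / [3] / [4] / [5] / [6];  Q = [1, 6] / [2] / [3] / [4] / [5]
Final shape: (2, 1, 1, 1, 1).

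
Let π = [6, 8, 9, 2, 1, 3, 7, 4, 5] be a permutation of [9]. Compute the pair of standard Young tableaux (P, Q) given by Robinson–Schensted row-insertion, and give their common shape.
P = [1, 3, 4, 5] / [2, 7, 9] / [6, 8];  Q = [1, 2, 3, 9] / [4, 6, 7] / [5, 8];  common shape = (4, 3, 2)

Row-insert the values π_1, π_2, … into P one at a time, bumping the leftmost entry strictly greater than the inserted value down to the next row. The recording tableau Q records, in position (i, j), the step at which that cell was added to P.
  Insert 6 (step 1): P = [6];  Q = [1]
  Insert 8 (step 2): P = [6, 8];  Q = [1, 2]
  Insert 9 (step 3): P = [6, 8, 9];  Q = [1, 2, 3]
  Insert 2 (step 4): P = [2, 8, 9] / [6];  Q = [1, 2, 3] / [4]
  Insert 1 (step 5): P = [1, 8, 9] / [2] / [6];  Q = [1, 2, 3] / [4] / [5]
  Insert 3 (step 6): P = [1, 3, 9] / [2, 8] / [6];  Q = [1, 2, 3] / [4, 6] / [5]
  Insert 7 (step 7): P = [1, 3, 7] / [2, 8, 9] / [6];  Q = [1, 2, 3] / [4, 6, 7] / [5]
  Insert 4 (step 8): P = [1, 3, 4] / [2, 7, 9] / [6, 8];  Q = [1, 2, 3] / [4, 6, 7] / [5, 8]
  Insert 5 (step 9): P = [1, 3, 4, 5] / [2, 7, 9] / [6, 8];  Q = [1, 2, 3, 9] / [4, 6, 7] / [5, 8]
Final shape: (4, 3, 2).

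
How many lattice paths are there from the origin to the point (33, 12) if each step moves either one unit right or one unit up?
Number of paths = 28760021745

A monotone lattice path from (0, 0) to (33, 12) consists of 33 east steps and 12 north steps in some order, so it is determined by which 33 of the 45 steps are east. The count is C(45, 33) = 28760021745.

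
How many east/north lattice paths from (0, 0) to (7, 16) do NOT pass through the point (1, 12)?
Number of paths = 242427

Total paths from (0, 0) to (7, 16): C(23, 7) = 245157. Paths through (1, 12): (paths (0, 0) → (1, 12)) × (paths (1, 12) → (7, 16)) = C(13, 1) · C(10, 6) = 13 · 210 = 2730. Avoidance count = 245157 − 2730 = 242427.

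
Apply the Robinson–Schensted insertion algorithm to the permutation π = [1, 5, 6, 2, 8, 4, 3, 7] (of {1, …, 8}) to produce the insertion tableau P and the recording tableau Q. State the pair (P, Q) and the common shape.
P = [1, 2, 3, 7] / [4, 6, 8] / [5];  Q = [1, 2, 3, 5] / [4, 6, 8] / [7];  common shape = (4, 3, 1)

Row-insert the values π_1, π_2, … into P one at a time, bumping the leftmost entry strictly greater than the inserted value down to the next row. The recording tableau Q records, in position (i, j), the step at which that cell was added to P.
  Insert 1 (step 1): P = [1];  Q = [1]
  Insert 5 (step 2): P = [1, 5];  Q = [1, 2]
  Insert 6 (step 3): P = [1, 5, 6];  Q = [1, 2, 3]
  Insert 2 (step 4): P = [1, 2, 6] / [5];  Q = [1, 2, 3] / [4]
  Insert 8 (step 5): P = [1, 2, 6, 8] / [5];  Q = [1, 2, 3, 5] / [4]
  Insert 4 (step 6): P = [1, 2, 4, 8] / [5, 6];  Q = [1, 2, 3, 5] / [4, 6]
  Insert 3 (step 7): P = [1, 2, 3, 8] / [4, 6] / [5];  Q = [1, 2, 3, 5] / [4, 6] / [7]
  Insert 7 (step 8): P = [1, 2, 3, 7] / [4, 6, 8] / [5];  Q = [1, 2, 3, 5] / [4, 6, 8] / [7]
Final shape: (4, 3, 1).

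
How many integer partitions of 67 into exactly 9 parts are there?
p(67, 9 parts) = 108527

Partitions of n into exactly k parts are in bijection with partitions of n − k into at most k parts (subtract 1 from each part). So p(67, exactly 9) = p(58, parts ≤ 9). Computing via the recurrence p(m, j) = p(m, j−1) + p(m−j, j) gives 108527.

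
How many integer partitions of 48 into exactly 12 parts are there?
p(48, 12 parts) = 12384

Partitions of n into exactly k parts are in bijection with partitions of n − k into at most k parts (subtract 1 from each part). So p(48, exactly 12) = p(36, parts ≤ 12). Computing via the recurrence p(m, j) = p(m, j−1) + p(m−j, j) gives 12384.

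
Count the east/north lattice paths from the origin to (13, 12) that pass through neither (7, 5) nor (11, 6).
Number of paths = 3605580

Inclusion–exclusion. Total paths: C(25, 13) = 5200300. Through P₁: C(12, 7)·C(13, 6) = 1359072. Through P₂: C(17, 11)·C(8, 2) = 346528. Since P₁ is strictly southwest of P₂, a monotone path through both must visit P₁ then P₂; paths through both = C(12, 7)·C(5, 4)·C(8, 2) = 110880. Avoid both = 5200300 − 1359072 − 346528 + 110880 = 3605580.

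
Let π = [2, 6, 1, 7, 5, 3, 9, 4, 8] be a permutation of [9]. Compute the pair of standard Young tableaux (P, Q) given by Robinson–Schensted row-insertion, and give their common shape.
P = [1, 3, 4, 8] / [2, 5, 7, 9] / [6];  Q = [1, 2, 4, 7] / [3, 5, 8, 9] / [6];  common shape = (4, 4, 1)

Row-insert the values π_1, π_2, … into P one at a time, bumping the leftmost entry strictly greater than the inserted value down to the next row. The recording tableau Q records, in position (i, j), the step at which that cell was added to P.
  Insert 2 (step 1): P = [2];  Q = [1]
  Insert 6 (step 2): P = [2, 6];  Q = [1, 2]
  Insert 1 (step 3): P = [1, 6] / [2];  Q = [1, 2] / [3]
  Insert 7 (step 4): P = [1, 6, 7] / [2];  Q = [1, 2, 4] / [3]
  Insert 5 (step 5): P = [1, 5, 7] / [2, 6];  Q = [1, 2, 4] / [3, 5]
  Insert 3 (step 6): P = [1, 3, 7] / [2, 5] / [6];  Q = [1, 2, 4] / [3, 5] / [6]
  Insert 9 (step 7): P = [1, 3, 7, 9] / [2, 5] / [6];  Q = [1, 2, 4, 7] / [3, 5] / [6]
  Insert 4 (step 8): P = [1, 3, 4, 9] / [2, 5, 7] / [6];  Q = [1, 2, 4, 7] / [3, 5, 8] / [6]
  Insert 8 (step 9): P = [1, 3, 4, 8] / [2, 5, 7, 9] / [6];  Q = [1, 2, 4, 7] / [3, 5, 8, 9] / [6]
Final shape: (4, 4, 1).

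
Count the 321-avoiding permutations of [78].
C_78 = 73745243611532458459690151854647329239335600

These 321-avoiding permutations are counted by the Catalan number C_n = (1/(n + 1)) · C(2n, n). For n = 78: C_78 = (1/79) · C(156, 78) = 5825874245311064218315521996517139009907512400/79 = 73745243611532458459690151854647329239335600.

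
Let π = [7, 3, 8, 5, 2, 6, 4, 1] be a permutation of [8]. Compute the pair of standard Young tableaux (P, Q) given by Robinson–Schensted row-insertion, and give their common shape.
P = [1, 4, 6] / [2, 5] / [3, 8] / [7];  Q = [1, 3, 6] / [2, 4] / [5, 7] / [8];  common shape = (3, 2, 2, 1)

Row-insert the values π_1, π_2, … into P one at a time, bumping the leftmost entry strictly greater than the inserted value down to the next row. The recording tableau Q records, in position (i, j), the step at which that cell was added to P.
  Insert 7 (step 1): P = [7];  Q = [1]
  Insert 3 (step 2): P = [3] / [7];  Q = [1] / [2]
  Insert 8 (step 3): P = [3, 8] / [7];  Q = [1, 3] / [2]
  Insert 5 (step 4): P = [3, 5] / [7, 8];  Q = [1, 3] / [2, 4]
  Insert 2 (step 5): P = [2, 5] / [3, 8] / [7];  Q = [1, 3] / [2, 4] / [5]
  Insert 6 (step 6): P = [2, 5, 6] / [3, 8] / [7];  Q = [1, 3, 6] / [2, 4] / [5]
  Insert 4 (step 7): P = [2, 4, 6] / [3, 5] / [7, 8];  Q = [1, 3, 6] / [2, 4] / [5, 7]
  Insert 1 (step 8): P = [1, 4, 6] / [2, 5] / [3, 8] / [7];  Q = [1, 3, 6] / [2, 4] / [5, 7] / [8]
Final shape: (3, 2, 2, 1).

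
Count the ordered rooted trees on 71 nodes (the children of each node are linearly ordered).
C_70 = 1321422108420282270489942177190229544600

These ordered rooted trees are counted by the Catalan number C_n = (1/(n + 1)) · C(2n, n). For n = 70: C_70 = (1/71) · C(140, 70) = 93820969697840041204785894580506297666600/71 = 1321422108420282270489942177190229544600.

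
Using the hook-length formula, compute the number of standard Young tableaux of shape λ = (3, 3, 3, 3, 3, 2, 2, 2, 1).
# SYT of shape (3, 3, 3, 3, 3, 2, 2, 2, 1) = 31039008

Hook-length formula: f^λ = n! / Π hook(c), product over all cells c of the Young diagram. For λ = (3, 3, 3, 3, 3, 2, 2, 2, 1), n = 22 boxes. Hook lengths by row (left-to-right, top-to-bottom): [11, 9, 5]; [10, 8, 4]; [9, 7, 3]; [8, 6, 2]; [7, 5, 1]; [5, 3]; [4, 2]; [3, 1]; [1]. Product of hooks = 36212520960000. So f^λ = 22! / 36212520960000 = 1124000727777607680000 / 36212520960000 = 31039008.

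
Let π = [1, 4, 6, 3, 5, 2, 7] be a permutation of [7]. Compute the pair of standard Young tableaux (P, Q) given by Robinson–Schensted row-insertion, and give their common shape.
P = [1, 2, 5, 7] / [3, 6] / [4];  Q = [1, 2, 3, 7] / [4, 5] / [6];  common shape = (4, 2, 1)

Row-insert the values π_1, π_2, … into P one at a time, bumping the leftmost entry strictly greater than the inserted value down to the next row. The recording tableau Q records, in position (i, j), the step at which that cell was added to P.
  Insert 1 (step 1): P = [1];  Q = [1]
  Insert 4 (step 2): P = [1, 4];  Q = [1, 2]
  Insert 6 (step 3): P = [1, 4, 6];  Q = [1, 2, 3]
  Insert 3 (step 4): P = [1, 3, 6] / [4];  Q = [1, 2, 3] / [4]
  Insert 5 (step 5): P = [1, 3, 5] / [4, 6];  Q = [1, 2, 3] / [4, 5]
  Insert 2 (step 6): P = [1, 2, 5] / [3, 6] / [4];  Q = [1, 2, 3] / [4, 5] / [6]
  Insert 7 (step 7): P = [1, 2, 5, 7] / [3, 6] / [4];  Q = [1, 2, 3, 7] / [4, 5] / [6]
Final shape: (4, 2, 1).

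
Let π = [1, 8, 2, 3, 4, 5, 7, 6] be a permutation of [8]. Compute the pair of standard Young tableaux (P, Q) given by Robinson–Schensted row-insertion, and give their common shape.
P = [1, 2, 3, 4, 5, 6] / [7] / [8];  Q = [1, 2, 4, 5, 6, 7] / [3] / [8];  common shape = (6, 1, 1)

Row-insert the values π_1, π_2, … into P one at a time, bumping the leftmost entry strictly greater than the inserted value down to the next row. The recording tableau Q records, in position (i, j), the step at which that cell was added to P.
  Insert 1 (step 1): P = [1];  Q = [1]
  Insert 8 (step 2): P = [1, 8];  Q = [1, 2]
  Insert 2 (step 3): P = [1, 2] / [8];  Q = [1, 2] / [3]
  Insert 3 (step 4): P = [1, 2, 3] / [8];  Q = [1, 2, 4] / [3]
  Insert 4 (step 5): P = [1, 2, 3, 4] / [8];  Q = [1, 2, 4, 5] / [3]
  Insert 5 (step 6): P = [1, 2, 3, 4, 5] / [8];  Q = [1, 2, 4, 5, 6] / [3]
  Insert 7 (step 7): P = [1, 2, 3, 4, 5, 7] / [8];  Q = [1, 2, 4, 5, 6, 7] / [3]
  Insert 6 (step 8): P = [1, 2, 3, 4, 5, 6] / [7] / [8];  Q = [1, 2, 4, 5, 6, 7] / [3] / [8]
Final shape: (6, 1, 1).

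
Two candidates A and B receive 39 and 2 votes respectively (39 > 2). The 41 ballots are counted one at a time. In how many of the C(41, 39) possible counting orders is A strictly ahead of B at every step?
Strict-lead orderings = 740

Total orderings of the 41 votes with 39 for A: C(41, 39) = 820. By the Bertrand ballot formula (Cycle Lemma / reflection principle), the number of orderings in which A is strictly ahead of B throughout is (p − q)/(p + q) · C(p + q, p) = (39 − 2)/(39 + 2) · 820 = 740.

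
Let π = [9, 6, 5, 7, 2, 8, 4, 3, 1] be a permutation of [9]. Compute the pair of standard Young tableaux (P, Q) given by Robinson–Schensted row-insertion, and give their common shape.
P = [1, 3, 8] / [2, 7] / [4] / [5] / [6] / [9];  Q = [1, 4, 6] / [2, 7] / [3] / [5] / [8] / [9];  common shape = (3, 2, 1, 1, 1, 1)

Row-insert the values π_1, π_2, … into P one at a time, bumping the leftmost entry strictly greater than the inserted value down to the next row. The recording tableau Q records, in position (i, j), the step at which that cell was added to P.
  Insert 9 (step 1): P = [9];  Q = [1]
  Insert 6 (step 2): P = [6] / [9];  Q = [1] / [2]
  Insert 5 (step 3): P = [5] / [6] / [9];  Q = [1] / [2] / [3]
  Insert 7 (step 4): P = [5, 7] / [6] / [9];  Q = [1, 4] / [2] / [3]
  Insert 2 (step 5): P = [2, 7] / [5] / [6] / [9];  Q = [1, 4] / [2] / [3] / [5]
  Insert 8 (step 6): P = [2, 7, 8] / [5] / [6] / [9];  Q = [1, 4, 6] / [2] / [3] / [5]
  Insert 4 (step 7): P = [2, 4, 8] / [5, 7] / [6] / [9];  Q = [1, 4, 6] / [2, 7] / [3] / [5]
  Insert 3 (step 8): P = [2, 3, 8] / [4, 7] / [5] / [6] / [9];  Q = [1, 4, 6] / [2, 7] / [3] / [5] / [8]
  Insert 1 (step 9): P = [1, 3, 8] / [2, 7] / [4] / [5] / [6] / [9];  Q = [1, 4, 6] / [2, 7] / [3] / [5] / [8] / [9]
Final shape: (3, 2, 1, 1, 1, 1).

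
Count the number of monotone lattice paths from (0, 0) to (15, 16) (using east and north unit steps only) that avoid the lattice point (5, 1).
Number of paths = 280927635

Total paths from (0, 0) to (15, 16): C(31, 15) = 300540195. Paths through (5, 1): (paths (0, 0) → (5, 1)) × (paths (5, 1) → (15, 16)) = C(6, 5) · C(25, 10) = 6 · 3268760 = 19612560. Avoidance count = 300540195 − 19612560 = 280927635.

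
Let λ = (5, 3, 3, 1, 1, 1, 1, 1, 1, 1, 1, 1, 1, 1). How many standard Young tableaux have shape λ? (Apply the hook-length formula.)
# SYT of shape (5, 3, 3, 1, 1, 1, 1, 1, 1, 1, 1, 1, 1, 1) = 10346336

Hook-length formula: f^λ = n! / Π hook(c), product over all cells c of the Young diagram. For λ = (5, 3, 3, 1, 1, 1, 1, 1, 1, 1, 1, 1, 1, 1), n = 22 boxes. Hook lengths by row (left-to-right, top-to-bottom): [18, 6, 5, 2, 1]; [15, 3, 2]; [14, 2, 1]; [11]; [10]; [9]; [8]; [7]; [6]; [5]; [4]; [3]; [2]; [1]. Product of hooks = 108637562880000. So f^λ = 22! / 108637562880000 = 1124000727777607680000 / 108637562880000 = 10346336.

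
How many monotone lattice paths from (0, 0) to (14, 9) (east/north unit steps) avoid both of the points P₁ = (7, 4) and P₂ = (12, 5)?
Number of paths = 492710

Inclusion–exclusion. Total paths: C(23, 14) = 817190. Through P₁: C(11, 7)·C(12, 7) = 261360. Through P₂: C(17, 12)·C(6, 2) = 92820. Since P₁ is strictly southwest of P₂, a monotone path through both must visit P₁ then P₂; paths through both = C(11, 7)·C(6, 5)·C(6, 2) = 29700. Avoid both = 817190 − 261360 − 92820 + 29700 = 492710.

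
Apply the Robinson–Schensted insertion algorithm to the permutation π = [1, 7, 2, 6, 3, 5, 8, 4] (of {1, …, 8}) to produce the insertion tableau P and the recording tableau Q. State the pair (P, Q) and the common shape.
P = [1, 2, 3, 4, 8] / [5] / [6] / [7];  Q = [1, 2, 4, 6, 7] / [3] / [5] / [8];  common shape = (5, 1, 1, 1)

Row-insert the values π_1, π_2, … into P one at a time, bumping the leftmost entry strictly greater than the inserted value down to the next row. The recording tableau Q records, in position (i, j), the step at which that cell was added to P.
  Insert 1 (step 1): P = [1];  Q = [1]
  Insert 7 (step 2): P = [1, 7];  Q = [1, 2]
  Insert 2 (step 3): P = [1, 2] / [7];  Q = [1, 2] / [3]
  Insert 6 (step 4): P = [1, 2, 6] / [7];  Q = [1, 2, 4] / [3]
  Insert 3 (step 5): P = [1, 2, 3] / [6] / [7];  Q = [1, 2, 4] / [3] / [5]
  Insert 5 (step 6): P = [1, 2, 3, 5] / [6] / [7];  Q = [1, 2, 4, 6] / [3] / [5]
  Insert 8 (step 7): P = [1, 2, 3, 5, 8] / [6] / [7];  Q = [1, 2, 4, 6, 7] / [3] / [5]
  Insert 4 (step 8): P = [1, 2, 3, 4, 8] / [5] / [6] / [7];  Q = [1, 2, 4, 6, 7] / [3] / [5] / [8]
Final shape: (5, 1, 1, 1).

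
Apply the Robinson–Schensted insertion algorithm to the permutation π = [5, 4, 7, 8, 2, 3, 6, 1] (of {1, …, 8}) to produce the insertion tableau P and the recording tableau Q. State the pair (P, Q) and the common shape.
P = [1, 3, 6] / [2, 7, 8] / [4] / [5];  Q = [1, 3, 4] / [2, 6, 7] / [5] / [8];  common shape = (3, 3, 1, 1)

Row-insert the values π_1, π_2, … into P one at a time, bumping the leftmost entry strictly greater than the inserted value down to the next row. The recording tableau Q records, in position (i, j), the step at which that cell was added to P.
  Insert 5 (step 1): P = [5];  Q = [1]
  Insert 4 (step 2): P = [4] / [5];  Q = [1] / [2]
  Insert 7 (step 3): P = [4, 7] / [5];  Q = [1, 3] / [2]
  Insert 8 (step 4): P = [4, 7, 8] / [5];  Q = [1, 3, 4] / [2]
  Insert 2 (step 5): P = [2, 7, 8] / [4] / [5];  Q = [1, 3, 4] / [2] / [5]
  Insert 3 (step 6): P = [2, 3, 8] / [4, 7] / [5];  Q = [1, 3, 4] / [2, 6] / [5]
  Insert 6 (step 7): P = [2, 3, 6] / [4, 7, 8] / [5];  Q = [1, 3, 4] / [2, 6, 7] / [5]
  Insert 1 (step 8): P = [1, 3, 6] / [2, 7, 8] / [4] / [5];  Q = [1, 3, 4] / [2, 6, 7] / [5] / [8]
Final shape: (3, 3, 1, 1).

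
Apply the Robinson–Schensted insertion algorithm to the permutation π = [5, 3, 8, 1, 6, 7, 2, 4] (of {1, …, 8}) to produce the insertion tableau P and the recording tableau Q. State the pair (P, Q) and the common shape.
P = [1, 2, 4] / [3, 6, 7] / [5, 8];  Q = [1, 3, 6] / [2, 5, 8] / [4, 7];  common shape = (3, 3, 2)

Row-insert the values π_1, π_2, … into P one at a time, bumping the leftmost entry strictly greater than the inserted value down to the next row. The recording tableau Q records, in position (i, j), the step at which that cell was added to P.
  Insert 5 (step 1): P = [5];  Q = [1]
  Insert 3 (step 2): P = [3] / [5];  Q = [1] / [2]
  Insert 8 (step 3): P = [3, 8] / [5];  Q = [1, 3] / [2]
  Insert 1 (step 4): P = [1, 8] / [3] / [5];  Q = [1, 3] / [2] / [4]
  Insert 6 (step 5): P = [1, 6] / [3, 8] / [5];  Q = [1, 3] / [2, 5] / [4]
  Insert 7 (step 6): P = [1, 6, 7] / [3, 8] / [5];  Q = [1, 3, 6] / [2, 5] / [4]
  Insert 2 (step 7): P = [1, 2, 7] / [3, 6] / [5, 8];  Q = [1, 3, 6] / [2, 5] / [4, 7]
  Insert 4 (step 8): P = [1, 2, 4] / [3, 6, 7] / [5, 8];  Q = [1, 3, 6] / [2, 5, 8] / [4, 7]
Final shape: (3, 3, 2).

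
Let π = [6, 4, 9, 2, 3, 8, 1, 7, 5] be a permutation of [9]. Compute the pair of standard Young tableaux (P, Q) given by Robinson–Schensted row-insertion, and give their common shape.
P = [1, 3, 5] / [2, 7] / [4, 8] / [6, 9];  Q = [1, 3, 6] / [2, 5] / [4, 8] / [7, 9];  common shape = (3, 2, 2, 2)

Row-insert the values π_1, π_2, … into P one at a time, bumping the leftmost entry strictly greater than the inserted value down to the next row. The recording tableau Q records, in position (i, j), the step at which that cell was added to P.
  Insert 6 (step 1): P = [6];  Q = [1]
  Insert 4 (step 2): P = [4] / [6];  Q = [1] / [2]
  Insert 9 (step 3): P = [4, 9] / [6];  Q = [1, 3] / [2]
  Insert 2 (step 4): P = [2, 9] / [4] / [6];  Q = [1, 3] / [2] / [4]
  Insert 3 (step 5): P = [2, 3] / [4, 9] / [6];  Q = [1, 3] / [2, 5] / [4]
  Insert 8 (step 6): P = [2, 3, 8] / [4, 9] / [6];  Q = [1, 3, 6] / [2, 5] / [4]
  Insert 1 (step 7): P = [1, 3, 8] / [2, 9] / [4] / [6];  Q = [1, 3, 6] / [2, 5] / [4] / [7]
  Insert 7 (step 8): P = [1, 3, 7] / [2, 8] / [4, 9] / [6];  Q = [1, 3, 6] / [2, 5] / [4, 8] / [7]
  Insert 5 (step 9): P = [1, 3, 5] / [2, 7] / [4, 8] / [6, 9];  Q = [1, 3, 6] / [2, 5] / [4, 8] / [7, 9]
Final shape: (3, 2, 2, 2).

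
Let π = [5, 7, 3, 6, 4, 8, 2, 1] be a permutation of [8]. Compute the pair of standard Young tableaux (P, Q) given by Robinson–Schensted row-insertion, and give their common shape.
P = [1, 4, 8] / [2, 6] / [3] / [5] / [7];  Q = [1, 2, 6] / [3, 4] / [5] / [7] / [8];  common shape = (3, 2, 1, 1, 1)

Row-insert the values π_1, π_2, … into P one at a time, bumping the leftmost entry strictly greater than the inserted value down to the next row. The recording tableau Q records, in position (i, j), the step at which that cell was added to P.
  Insert 5 (step 1): P = [5];  Q = [1]
  Insert 7 (step 2): P = [5, 7];  Q = [1, 2]
  Insert 3 (step 3): P = [3, 7] / [5];  Q = [1, 2] / [3]
  Insert 6 (step 4): P = [3, 6] / [5, 7];  Q = [1, 2] / [3, 4]
  Insert 4 (step 5): P = [3, 4] / [5, 6] / [7];  Q = [1, 2] / [3, 4] / [5]
  Insert 8 (step 6): P = [3, 4, 8] / [5, 6] / [7];  Q = [1, 2, 6] / [3, 4] / [5]
  Insert 2 (step 7): P = [2, 4, 8] / [3, 6] / [5] / [7];  Q = [1, 2, 6] / [3, 4] / [5] / [7]
  Insert 1 (step 8): P = [1, 4, 8] / [2, 6] / [3] / [5] / [7];  Q = [1, 2, 6] / [3, 4] / [5] / [7] / [8]
Final shape: (3, 2, 1, 1, 1).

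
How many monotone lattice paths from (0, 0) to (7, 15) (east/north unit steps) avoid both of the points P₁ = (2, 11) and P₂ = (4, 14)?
Number of paths = 151596

Inclusion–exclusion. Total paths: C(22, 7) = 170544. Through P₁: C(13, 2)·C(9, 5) = 9828. Through P₂: C(18, 4)·C(4, 3) = 12240. Since P₁ is strictly southwest of P₂, a monotone path through both must visit P₁ then P₂; paths through both = C(13, 2)·C(5, 2)·C(4, 3) = 3120. Avoid both = 170544 − 9828 − 12240 + 3120 = 151596.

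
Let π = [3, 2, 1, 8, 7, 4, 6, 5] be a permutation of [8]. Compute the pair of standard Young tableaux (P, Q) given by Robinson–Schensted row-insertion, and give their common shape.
P = [1, 4, 5] / [2, 6] / [3, 7] / [8];  Q = [1, 4, 7] / [2, 5] / [3, 6] / [8];  common shape = (3, 2, 2, 1)

Row-insert the values π_1, π_2, … into P one at a time, bumping the leftmost entry strictly greater than the inserted value down to the next row. The recording tableau Q records, in position (i, j), the step at which that cell was added to P.
  Insert 3 (step 1): P = [3];  Q = [1]
  Insert 2 (step 2): P = [2] / [3];  Q = [1] / [2]
  Insert 1 (step 3): P = [1] / [2] / [3];  Q = [1] / [2] / [3]
  Insert 8 (step 4): P = [1, 8] / [2] / [3];  Q = [1, 4] / [2] / [3]
  Insert 7 (step 5): P = [1, 7] / [2, 8] / [3];  Q = [1, 4] / [2, 5] / [3]
  Insert 4 (step 6): P = [1, 4] / [2, 7] / [3, 8];  Q = [1, 4] / [2, 5] / [3, 6]
  Insert 6 (step 7): P = [1, 4, 6] / [2, 7] / [3, 8];  Q = [1, 4, 7] / [2, 5] / [3, 6]
  Insert 5 (step 8): P = [1, 4, 5] / [2, 6] / [3, 7] / [8];  Q = [1, 4, 7] / [2, 5] / [3, 6] / [8]
Final shape: (3, 2, 2, 1).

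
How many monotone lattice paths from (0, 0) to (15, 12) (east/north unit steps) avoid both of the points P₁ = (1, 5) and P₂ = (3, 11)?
Number of paths = 16683632

Inclusion–exclusion. Total paths: C(27, 15) = 17383860. Through P₁: C(6, 1)·C(21, 14) = 697680. Through P₂: C(14, 3)·C(13, 12) = 4732. Since P₁ is strictly southwest of P₂, a monotone path through both must visit P₁ then P₂; paths through both = C(6, 1)·C(8, 2)·C(13, 12) = 2184. Avoid both = 17383860 − 697680 − 4732 + 2184 = 16683632.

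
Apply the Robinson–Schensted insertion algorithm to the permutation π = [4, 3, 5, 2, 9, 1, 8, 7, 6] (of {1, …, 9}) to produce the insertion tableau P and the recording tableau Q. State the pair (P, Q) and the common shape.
P = [1, 5, 6] / [2, 7] / [3, 8] / [4, 9];  Q = [1, 3, 5] / [2, 7] / [4, 8] / [6, 9];  common shape = (3, 2, 2, 2)

Row-insert the values π_1, π_2, … into P one at a time, bumping the leftmost entry strictly greater than the inserted value down to the next row. The recording tableau Q records, in position (i, j), the step at which that cell was added to P.
  Insert 4 (step 1): P = [4];  Q = [1]
  Insert 3 (step 2): P = [3] / [4];  Q = [1] / [2]
  Insert 5 (step 3): P = [3, 5] / [4];  Q = [1, 3] / [2]
  Insert 2 (step 4): P = [2, 5] / [3] / [4];  Q = [1, 3] / [2] / [4]
  Insert 9 (step 5): P = [2, 5, 9] / [3] / [4];  Q = [1, 3, 5] / [2] / [4]
  Insert 1 (step 6): P = [1, 5, 9] / [2] / [3] / [4];  Q = [1, 3, 5] / [2] / [4] / [6]
  Insert 8 (step 7): P = [1, 5, 8] / [2, 9] / [3] / [4];  Q = [1, 3, 5] / [2, 7] / [4] / [6]
  Insert 7 (step 8): P = [1, 5, 7] / [2, 8] / [3, 9] / [4];  Q = [1, 3, 5] / [2, 7] / [4, 8] / [6]
  Insert 6 (step 9): P = [1, 5, 6] / [2, 7] / [3, 8] / [4, 9];  Q = [1, 3, 5] / [2, 7] / [4, 8] / [6, 9]
Final shape: (3, 2, 2, 2).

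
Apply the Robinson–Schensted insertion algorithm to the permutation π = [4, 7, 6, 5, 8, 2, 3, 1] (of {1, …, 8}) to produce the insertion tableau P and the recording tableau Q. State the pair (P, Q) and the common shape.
P = [1, 3, 8] / [2, 5] / [4] / [6] / [7];  Q = [1, 2, 5] / [3, 7] / [4] / [6] / [8];  common shape = (3, 2, 1, 1, 1)

Row-insert the values π_1, π_2, … into P one at a time, bumping the leftmost entry strictly greater than the inserted value down to the next row. The recording tableau Q records, in position (i, j), the step at which that cell was added to P.
  Insert 4 (step 1): P = [4];  Q = [1]
  Insert 7 (step 2): P = [4, 7];  Q = [1, 2]
  Insert 6 (step 3): P = [4, 6] / [7];  Q = [1, 2] / [3]
  Insert 5 (step 4): P = [4, 5] / [6] / [7];  Q = [1, 2] / [3] / [4]
  Insert 8 (step 5): P = [4, 5, 8] / [6] / [7];  Q = [1, 2, 5] / [3] / [4]
  Insert 2 (step 6): P = [2, 5, 8] / [4] / [6] / [7];  Q = [1, 2, 5] / [3] / [4] / [6]
  Insert 3 (step 7): P = [2, 3, 8] / [4, 5] / [6] / [7];  Q = [1, 2, 5] / [3, 7] / [4] / [6]
  Insert 1 (step 8): P = [1, 3, 8] / [2, 5] / [4] / [6] / [7];  Q = [1, 2, 5] / [3, 7] / [4] / [6] / [8]
Final shape: (3, 2, 1, 1, 1).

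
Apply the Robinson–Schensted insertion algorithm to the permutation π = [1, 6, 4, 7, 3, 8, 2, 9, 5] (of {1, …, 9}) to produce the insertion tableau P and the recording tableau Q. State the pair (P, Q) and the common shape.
P = [1, 2, 5, 8, 9] / [3, 7] / [4] / [6];  Q = [1, 2, 4, 6, 8] / [3, 9] / [5] / [7];  common shape = (5, 2, 1, 1)

Row-insert the values π_1, π_2, … into P one at a time, bumping the leftmost entry strictly greater than the inserted value down to the next row. The recording tableau Q records, in position (i, j), the step at which that cell was added to P.
  Insert 1 (step 1): P = [1];  Q = [1]
  Insert 6 (step 2): P = [1, 6];  Q = [1, 2]
  Insert 4 (step 3): P = [1, 4] / [6];  Q = [1, 2] / [3]
  Insert 7 (step 4): P = [1, 4, 7] / [6];  Q = [1, 2, 4] / [3]
  Insert 3 (step 5): P = [1, 3, 7] / [4] / [6];  Q = [1, 2, 4] / [3] / [5]
  Insert 8 (step 6): P = [1, 3, 7, 8] / [4] / [6];  Q = [1, 2, 4, 6] / [3] / [5]
  Insert 2 (step 7): P = [1, 2, 7, 8] / [3] / [4] / [6];  Q = [1, 2, 4, 6] / [3] / [5] / [7]
  Insert 9 (step 8): P = [1, 2, 7, 8, 9] / [3] / [4] / [6];  Q = [1, 2, 4, 6, 8] / [3] / [5] / [7]
  Insert 5 (step 9): P = [1, 2, 5, 8, 9] / [3, 7] / [4] / [6];  Q = [1, 2, 4, 6, 8] / [3, 9] / [5] / [7]
Final shape: (5, 2, 1, 1).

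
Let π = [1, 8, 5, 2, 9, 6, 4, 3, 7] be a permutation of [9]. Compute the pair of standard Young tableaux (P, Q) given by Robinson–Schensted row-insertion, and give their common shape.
P = [1, 2, 3, 7] / [4, 6] / [5, 9] / [8];  Q = [1, 2, 5, 9] / [3, 6] / [4, 7] / [8];  common shape = (4, 2, 2, 1)

Row-insert the values π_1, π_2, … into P one at a time, bumping the leftmost entry strictly greater than the inserted value down to the next row. The recording tableau Q records, in position (i, j), the step at which that cell was added to P.
  Insert 1 (step 1): P = [1];  Q = [1]
  Insert 8 (step 2): P = [1, 8];  Q = [1, 2]
  Insert 5 (step 3): P = [1, 5] / [8];  Q = [1, 2] / [3]
  Insert 2 (step 4): P = [1, 2] / [5] / [8];  Q = [1, 2] / [3] / [4]
  Insert 9 (step 5): P = [1, 2, 9] / [5] / [8];  Q = [1, 2, 5] / [3] / [4]
  Insert 6 (step 6): P = [1, 2, 6] / [5, 9] / [8];  Q = [1, 2, 5] / [3, 6] / [4]
  Insert 4 (step 7): P = [1, 2, 4] / [5, 6] / [8, 9];  Q = [1, 2, 5] / [3, 6] / [4, 7]
  Insert 3 (step 8): P = [1, 2, 3] / [4, 6] / [5, 9] / [8];  Q = [1, 2, 5] / [3, 6] / [4, 7] / [8]
  Insert 7 (step 9): P = [1, 2, 3, 7] / [4, 6] / [5, 9] / [8];  Q = [1, 2, 5, 9] / [3, 6] / [4, 7] / [8]
Final shape: (4, 2, 2, 1).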